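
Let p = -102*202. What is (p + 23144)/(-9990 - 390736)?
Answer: -1270/200363 ≈ -0.0063385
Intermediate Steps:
p = -20604
(p + 23144)/(-9990 - 390736) = (-20604 + 23144)/(-9990 - 390736) = 2540/(-400726) = 2540*(-1/400726) = -1270/200363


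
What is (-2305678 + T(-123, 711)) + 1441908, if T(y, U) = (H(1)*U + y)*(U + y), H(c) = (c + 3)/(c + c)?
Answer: -99958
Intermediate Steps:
H(c) = (3 + c)/(2*c) (H(c) = (3 + c)/((2*c)) = (3 + c)*(1/(2*c)) = (3 + c)/(2*c))
T(y, U) = (U + y)*(y + 2*U) (T(y, U) = (((½)*(3 + 1)/1)*U + y)*(U + y) = (((½)*1*4)*U + y)*(U + y) = (2*U + y)*(U + y) = (y + 2*U)*(U + y) = (U + y)*(y + 2*U))
(-2305678 + T(-123, 711)) + 1441908 = (-2305678 + ((-123)² + 2*711² + 3*711*(-123))) + 1441908 = (-2305678 + (15129 + 2*505521 - 262359)) + 1441908 = (-2305678 + (15129 + 1011042 - 262359)) + 1441908 = (-2305678 + 763812) + 1441908 = -1541866 + 1441908 = -99958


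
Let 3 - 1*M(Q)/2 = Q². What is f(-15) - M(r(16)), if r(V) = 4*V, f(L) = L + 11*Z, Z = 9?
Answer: 8270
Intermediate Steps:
f(L) = 99 + L (f(L) = L + 11*9 = L + 99 = 99 + L)
M(Q) = 6 - 2*Q²
f(-15) - M(r(16)) = (99 - 15) - (6 - 2*(4*16)²) = 84 - (6 - 2*64²) = 84 - (6 - 2*4096) = 84 - (6 - 8192) = 84 - 1*(-8186) = 84 + 8186 = 8270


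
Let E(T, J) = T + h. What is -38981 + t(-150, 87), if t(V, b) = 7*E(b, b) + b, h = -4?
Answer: -38313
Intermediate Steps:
E(T, J) = -4 + T (E(T, J) = T - 4 = -4 + T)
t(V, b) = -28 + 8*b (t(V, b) = 7*(-4 + b) + b = (-28 + 7*b) + b = -28 + 8*b)
-38981 + t(-150, 87) = -38981 + (-28 + 8*87) = -38981 + (-28 + 696) = -38981 + 668 = -38313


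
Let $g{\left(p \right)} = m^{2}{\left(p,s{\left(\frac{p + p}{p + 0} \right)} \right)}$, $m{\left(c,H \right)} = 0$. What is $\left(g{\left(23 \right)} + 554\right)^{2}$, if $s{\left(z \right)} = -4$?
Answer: $306916$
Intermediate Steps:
$g{\left(p \right)} = 0$ ($g{\left(p \right)} = 0^{2} = 0$)
$\left(g{\left(23 \right)} + 554\right)^{2} = \left(0 + 554\right)^{2} = 554^{2} = 306916$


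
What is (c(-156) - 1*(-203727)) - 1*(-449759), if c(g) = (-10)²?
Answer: 653586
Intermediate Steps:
c(g) = 100
(c(-156) - 1*(-203727)) - 1*(-449759) = (100 - 1*(-203727)) - 1*(-449759) = (100 + 203727) + 449759 = 203827 + 449759 = 653586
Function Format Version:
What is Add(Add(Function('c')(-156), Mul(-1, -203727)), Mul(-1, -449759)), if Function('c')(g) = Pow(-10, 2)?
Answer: 653586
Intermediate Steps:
Function('c')(g) = 100
Add(Add(Function('c')(-156), Mul(-1, -203727)), Mul(-1, -449759)) = Add(Add(100, Mul(-1, -203727)), Mul(-1, -449759)) = Add(Add(100, 203727), 449759) = Add(203827, 449759) = 653586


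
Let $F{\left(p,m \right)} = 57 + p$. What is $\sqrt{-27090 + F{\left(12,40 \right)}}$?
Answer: $i \sqrt{27021} \approx 164.38 i$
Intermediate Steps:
$\sqrt{-27090 + F{\left(12,40 \right)}} = \sqrt{-27090 + \left(57 + 12\right)} = \sqrt{-27090 + 69} = \sqrt{-27021} = i \sqrt{27021}$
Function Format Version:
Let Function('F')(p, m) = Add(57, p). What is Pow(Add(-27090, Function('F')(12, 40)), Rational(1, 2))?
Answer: Mul(I, Pow(27021, Rational(1, 2))) ≈ Mul(164.38, I)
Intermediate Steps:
Pow(Add(-27090, Function('F')(12, 40)), Rational(1, 2)) = Pow(Add(-27090, Add(57, 12)), Rational(1, 2)) = Pow(Add(-27090, 69), Rational(1, 2)) = Pow(-27021, Rational(1, 2)) = Mul(I, Pow(27021, Rational(1, 2)))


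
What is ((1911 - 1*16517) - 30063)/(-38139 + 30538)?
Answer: 44669/7601 ≈ 5.8767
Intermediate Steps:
((1911 - 1*16517) - 30063)/(-38139 + 30538) = ((1911 - 16517) - 30063)/(-7601) = (-14606 - 30063)*(-1/7601) = -44669*(-1/7601) = 44669/7601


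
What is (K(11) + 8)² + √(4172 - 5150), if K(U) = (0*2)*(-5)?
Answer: 64 + I*√978 ≈ 64.0 + 31.273*I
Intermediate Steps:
K(U) = 0 (K(U) = 0*(-5) = 0)
(K(11) + 8)² + √(4172 - 5150) = (0 + 8)² + √(4172 - 5150) = 8² + √(-978) = 64 + I*√978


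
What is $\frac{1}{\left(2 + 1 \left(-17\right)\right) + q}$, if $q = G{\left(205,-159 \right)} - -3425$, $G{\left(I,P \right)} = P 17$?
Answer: $\frac{1}{707} \approx 0.0014144$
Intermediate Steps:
$G{\left(I,P \right)} = 17 P$
$q = 722$ ($q = 17 \left(-159\right) - -3425 = -2703 + 3425 = 722$)
$\frac{1}{\left(2 + 1 \left(-17\right)\right) + q} = \frac{1}{\left(2 + 1 \left(-17\right)\right) + 722} = \frac{1}{\left(2 - 17\right) + 722} = \frac{1}{-15 + 722} = \frac{1}{707}$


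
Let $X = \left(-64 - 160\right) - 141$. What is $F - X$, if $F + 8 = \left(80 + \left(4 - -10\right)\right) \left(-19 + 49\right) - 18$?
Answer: $3159$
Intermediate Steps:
$F = 2794$ ($F = -8 - \left(18 - \left(80 + \left(4 - -10\right)\right) \left(-19 + 49\right)\right) = -8 - \left(18 - \left(80 + \left(4 + 10\right)\right) 30\right) = -8 - \left(18 - \left(80 + 14\right) 30\right) = -8 + \left(94 \cdot 30 - 18\right) = -8 + \left(2820 - 18\right) = -8 + 2802 = 2794$)
$X = -365$ ($X = -224 - 141 = -365$)
$F - X = 2794 - -365 = 2794 + 365 = 3159$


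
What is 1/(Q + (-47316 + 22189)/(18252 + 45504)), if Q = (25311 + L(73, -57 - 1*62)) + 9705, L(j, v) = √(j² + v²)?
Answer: 142332399003564/4983775965124114321 - 4064827536*√19490/4983775965124114321 ≈ 2.8445e-5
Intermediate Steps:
Q = 35016 + √19490 (Q = (25311 + √(73² + (-57 - 1*62)²)) + 9705 = (25311 + √(5329 + (-57 - 62)²)) + 9705 = (25311 + √(5329 + (-119)²)) + 9705 = (25311 + √(5329 + 14161)) + 9705 = (25311 + √19490) + 9705 = 35016 + √19490 ≈ 35156.)
1/(Q + (-47316 + 22189)/(18252 + 45504)) = 1/((35016 + √19490) + (-47316 + 22189)/(18252 + 45504)) = 1/((35016 + √19490) - 25127/63756) = 1/(2232454969/63756 + √19490)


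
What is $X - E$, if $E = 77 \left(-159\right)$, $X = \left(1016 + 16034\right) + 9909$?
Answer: $39202$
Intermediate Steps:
$X = 26959$ ($X = 17050 + 9909 = 26959$)
$E = -12243$
$X - E = 26959 - -12243 = 26959 + 12243 = 39202$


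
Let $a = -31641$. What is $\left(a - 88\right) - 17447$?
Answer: $-49176$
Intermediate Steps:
$\left(a - 88\right) - 17447 = \left(-31641 - 88\right) - 17447 = -31729 - 17447 = -49176$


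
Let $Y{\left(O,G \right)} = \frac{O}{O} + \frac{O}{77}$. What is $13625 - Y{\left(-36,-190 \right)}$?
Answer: $\frac{1049084}{77} \approx 13624.0$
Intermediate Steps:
$Y{\left(O,G \right)} = 1 + \frac{O}{77}$ ($Y{\left(O,G \right)} = 1 + O \frac{1}{77} = 1 + \frac{O}{77}$)
$13625 - Y{\left(-36,-190 \right)} = 13625 - \left(1 + \frac{1}{77} \left(-36\right)\right) = 13625 - \left(1 - \frac{36}{77}\right) = 13625 - \frac{41}{77} = \frac{1049084}{77}$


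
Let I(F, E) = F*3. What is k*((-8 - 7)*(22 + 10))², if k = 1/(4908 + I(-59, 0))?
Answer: 76800/1577 ≈ 48.700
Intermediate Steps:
I(F, E) = 3*F
k = 1/4731 (k = 1/(4908 + 3*(-59)) = 1/(4908 - 177) = 1/4731 ≈ 0.00021137)
k*((-8 - 7)*(22 + 10))² = ((-8 - 7)*(22 + 10))²/4731 = (-15*32)²/4731 = (1/4731)*(-480)² = (1/4731)*230400 = 76800/1577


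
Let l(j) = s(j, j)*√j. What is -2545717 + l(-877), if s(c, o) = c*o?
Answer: -2545717 + 769129*I*√877 ≈ -2.5457e+6 + 2.2777e+7*I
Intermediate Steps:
l(j) = j^(5/2) (l(j) = (j*j)*√j = j²*√j = j^(5/2))
-2545717 + l(-877) = -2545717 + (-877)^(5/2) = -2545717 + 769129*I*√877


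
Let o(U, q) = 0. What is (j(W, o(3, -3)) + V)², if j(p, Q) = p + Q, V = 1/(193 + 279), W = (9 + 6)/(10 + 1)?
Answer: 50282281/26956864 ≈ 1.8653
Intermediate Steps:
W = 15/11 ≈ 1.3636
V = 1/472 ≈ 0.0021186
j(p, Q) = Q + p
(j(W, o(3, -3)) + V)² = ((0 + 15/11) + 1/472)² = (15/11 + 1/472)² = (7091/5192)² = 50282281/26956864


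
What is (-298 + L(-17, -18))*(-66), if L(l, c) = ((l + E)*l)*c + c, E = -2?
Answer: 404580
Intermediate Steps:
L(l, c) = c + c*l*(-2 + l) (L(l, c) = ((l - 2)*l)*c + c = ((-2 + l)*l)*c + c = (l*(-2 + l))*c + c = c*l*(-2 + l) + c = c + c*l*(-2 + l))
(-298 + L(-17, -18))*(-66) = (-298 - 18*(1 + (-17)² - 2*(-17)))*(-66) = (-298 - 18*(1 + 289 + 34))*(-66) = (-298 - 18*324)*(-66) = (-298 - 5832)*(-66) = -6130*(-66) = 404580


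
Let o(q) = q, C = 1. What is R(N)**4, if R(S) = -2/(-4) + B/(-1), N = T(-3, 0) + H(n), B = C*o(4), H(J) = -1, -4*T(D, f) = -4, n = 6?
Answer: 2401/16 ≈ 150.06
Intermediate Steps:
T(D, f) = 1 (T(D, f) = -1/4*(-4) = 1)
B = 4 (B = 1*4 = 4)
N = 0 (N = 1 - 1 = 0)
R(S) = -7/2 (R(S) = -2/(-4) + 4/(-1) = -2*(-1/4) + 4*(-1) = 1/2 - 4 = -7/2)
R(N)**4 = (-7/2)**4 = 2401/16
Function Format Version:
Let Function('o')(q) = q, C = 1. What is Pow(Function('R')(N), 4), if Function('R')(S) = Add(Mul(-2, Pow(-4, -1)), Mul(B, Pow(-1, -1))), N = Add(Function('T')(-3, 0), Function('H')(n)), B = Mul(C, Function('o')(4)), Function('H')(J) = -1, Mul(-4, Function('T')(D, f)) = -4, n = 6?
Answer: Rational(2401, 16) ≈ 150.06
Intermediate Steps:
Function('T')(D, f) = 1 (Function('T')(D, f) = Mul(Rational(-1, 4), -4) = 1)
B = 4 (B = Mul(1, 4) = 4)
N = 0 (N = Add(1, -1) = 0)
Function('R')(S) = Rational(-7, 2) (Function('R')(S) = Add(Mul(-2, Pow(-4, -1)), Mul(4, Pow(-1, -1))) = Add(Mul(-2, Rational(-1, 4)), Mul(4, -1)) = Add(Rational(1, 2), -4) = Rational(-7, 2))
Pow(Function('R')(N), 4) = Pow(Rational(-7, 2), 4) = Rational(2401, 16)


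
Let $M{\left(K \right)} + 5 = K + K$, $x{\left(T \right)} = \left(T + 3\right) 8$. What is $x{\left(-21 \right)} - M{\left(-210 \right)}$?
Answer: $281$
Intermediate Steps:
$x{\left(T \right)} = 24 + 8 T$ ($x{\left(T \right)} = \left(3 + T\right) 8 = 24 + 8 T$)
$M{\left(K \right)} = -5 + 2 K$ ($M{\left(K \right)} = -5 + \left(K + K\right) = -5 + 2 K$)
$x{\left(-21 \right)} - M{\left(-210 \right)} = \left(24 + 8 \left(-21\right)\right) - \left(-5 + 2 \left(-210\right)\right) = \left(24 - 168\right) - \left(-5 - 420\right) = -144 - -425 = -144 + 425 = 281$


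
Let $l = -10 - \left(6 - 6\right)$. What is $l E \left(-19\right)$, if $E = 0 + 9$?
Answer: $1710$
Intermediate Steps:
$E = 9$
$l = -10$ ($l = -10 - \left(6 - 6\right) = -10 - 0 = -10 + 0 = -10$)
$l E \left(-19\right) = \left(-10\right) 9 \left(-19\right) = \left(-90\right) \left(-19\right) = 1710$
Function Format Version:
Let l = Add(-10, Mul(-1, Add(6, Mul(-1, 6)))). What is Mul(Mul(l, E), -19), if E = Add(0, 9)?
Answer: 1710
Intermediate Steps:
E = 9
l = -10 (l = Add(-10, Mul(-1, Add(6, -6))) = Add(-10, Mul(-1, 0)) = Add(-10, 0) = -10)
Mul(Mul(l, E), -19) = Mul(Mul(-10, 9), -19) = Mul(-90, -19) = 1710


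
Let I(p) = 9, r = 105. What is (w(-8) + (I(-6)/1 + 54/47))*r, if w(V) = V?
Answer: 10605/47 ≈ 225.64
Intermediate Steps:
(w(-8) + (I(-6)/1 + 54/47))*r = (-8 + (9/1 + 54/47))*105 = (-8 + (9*1 + 54*(1/47)))*105 = (-8 + (9 + 54/47))*105 = (-8 + 477/47)*105 = (101/47)*105 = 10605/47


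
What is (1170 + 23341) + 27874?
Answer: 52385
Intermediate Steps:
(1170 + 23341) + 27874 = 24511 + 27874 = 52385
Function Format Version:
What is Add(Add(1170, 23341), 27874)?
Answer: 52385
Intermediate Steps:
Add(Add(1170, 23341), 27874) = Add(24511, 27874) = 52385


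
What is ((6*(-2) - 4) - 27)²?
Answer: 1849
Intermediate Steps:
((6*(-2) - 4) - 27)² = ((-12 - 4) - 27)² = (-16 - 27)² = (-43)² = 1849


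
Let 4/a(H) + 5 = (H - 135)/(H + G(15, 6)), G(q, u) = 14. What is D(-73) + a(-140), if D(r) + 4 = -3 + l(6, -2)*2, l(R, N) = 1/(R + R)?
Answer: -17579/2130 ≈ -8.2531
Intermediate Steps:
l(R, N) = 1/(2*R)
a(H) = 4/(-5 + (-135 + H)/(14 + H)) (a(H) = 4/(-5 + (H - 135)/(H + 14)) = 4/(-5 + (-135 + H)/(14 + H)))
D(r) = -41/6 (D(r) = -4 + (-3 + ((½)/6)*2) = -4 + (-3 + ((½)*(⅙))*2) = -4 + (-3 + (1/12)*2) = -4 + (-3 + ⅙) = -4 - 17/6 = -41/6)
D(-73) + a(-140) = -41/6 + 4*(-14 - 1*(-140))/(205 + 4*(-140)) = -41/6 + 4*(-14 + 140)/(205 - 560) = -41/6 + 4*126/(-355) = -41/6 + 4*(-1/355)*126 = -41/6 - 504/355 = -17579/2130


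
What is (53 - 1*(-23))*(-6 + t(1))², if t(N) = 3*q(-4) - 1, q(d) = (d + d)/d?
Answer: 76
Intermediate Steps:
q(d) = 2 (q(d) = (2*d)/d = 2)
t(N) = 5 (t(N) = 3*2 - 1 = 6 - 1 = 5)
(53 - 1*(-23))*(-6 + t(1))² = (53 - 1*(-23))*(-6 + 5)² = (53 + 23)*(-1)² = 76*1 = 76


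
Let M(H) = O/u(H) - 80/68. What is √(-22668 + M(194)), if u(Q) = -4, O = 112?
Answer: 2*I*√1639871/17 ≈ 150.66*I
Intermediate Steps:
M(H) = -496/17 (M(H) = 112/(-4) - 80/68 = 112*(-¼) - 80*1/68 = -28 - 20/17 = -496/17)
√(-22668 + M(194)) = √(-22668 - 496/17) = √(-385852/17) = 2*I*√1639871/17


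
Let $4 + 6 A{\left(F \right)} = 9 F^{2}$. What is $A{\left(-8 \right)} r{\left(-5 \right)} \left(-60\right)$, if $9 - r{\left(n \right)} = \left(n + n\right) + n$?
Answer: $-137280$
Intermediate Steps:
$A{\left(F \right)} = - \frac{2}{3} + \frac{3 F^{2}}{2}$ ($A{\left(F \right)} = - \frac{2}{3} + \frac{9 F^{2}}{6} = - \frac{2}{3} + \frac{3 F^{2}}{2}$)
$r{\left(n \right)} = 9 - 3 n$ ($r{\left(n \right)} = 9 - \left(\left(n + n\right) + n\right) = 9 - \left(2 n + n\right) = 9 - 3 n$)
$A{\left(-8 \right)} r{\left(-5 \right)} \left(-60\right) = \left(- \frac{2}{3} + \frac{3 \left(-8\right)^{2}}{2}\right) \left(9 - -15\right) \left(-60\right) = \left(- \frac{2}{3} + \frac{3}{2} \cdot 64\right) \left(9 + 15\right) \left(-60\right) = \left(- \frac{2}{3} + 96\right) 24 \left(-60\right) = \frac{286}{3} \cdot 24 \left(-60\right) = 2288 \left(-60\right) = -137280$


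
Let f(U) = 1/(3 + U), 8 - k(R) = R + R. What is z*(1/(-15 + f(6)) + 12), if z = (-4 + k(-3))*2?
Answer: 15990/67 ≈ 238.66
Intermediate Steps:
k(R) = 8 - 2*R (k(R) = 8 - (R + R) = 8 - 2*R)
z = 20 (z = (-4 + (8 - 2*(-3)))*2 = (-4 + (8 + 6))*2 = (-4 + 14)*2 = 10*2 = 20)
z*(1/(-15 + f(6)) + 12) = 20*(1/(-15 + 1/(3 + 6)) + 12) = 20*(1/(-15 + 1/9) + 12) = 20*(1/(-15 + ⅑) + 12) = 20*(1/(-134/9) + 12) = 20*(-9/134 + 12) = 20*(1599/134) = 15990/67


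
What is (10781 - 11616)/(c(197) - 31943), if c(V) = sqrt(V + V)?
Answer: 5334481/204070971 + 167*sqrt(394)/204070971 ≈ 0.026157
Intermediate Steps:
c(V) = sqrt(2)*sqrt(V) (c(V) = sqrt(2*V) = sqrt(2)*sqrt(V))
(10781 - 11616)/(c(197) - 31943) = (10781 - 11616)/(sqrt(2)*sqrt(197) - 31943) = -835/(sqrt(394) - 31943) = -835/(-31943 + sqrt(394))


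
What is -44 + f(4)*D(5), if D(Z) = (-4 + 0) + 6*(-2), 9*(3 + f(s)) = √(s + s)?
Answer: 4 - 32*√2/9 ≈ -1.0283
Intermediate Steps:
f(s) = -3 + √2*√s/9 (f(s) = -3 + √(s + s)/9 = -3 + √(2*s)/9 = -3 + (√2*√s)/9 = -3 + √2*√s/9)
D(Z) = -16 (D(Z) = -4 - 12 = -16)
-44 + f(4)*D(5) = -44 + (-3 + √2*√4/9)*(-16) = -44 + (-3 + (⅑)*√2*2)*(-16) = -44 + (-3 + 2*√2/9)*(-16) = -44 + (48 - 32*√2/9) = 4 - 32*√2/9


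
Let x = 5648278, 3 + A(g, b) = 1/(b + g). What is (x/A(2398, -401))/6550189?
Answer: -5639805583/19617816055 ≈ -0.28748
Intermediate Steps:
A(g, b) = -3 + 1/(b + g)
(x/A(2398, -401))/6550189 = (5648278/(((1 - 3*(-401) - 3*2398)/(-401 + 2398))))/6550189 = (5648278/(((1 + 1203 - 7194)/1997)))*(1/6550189) = (5648278/(((1/1997)*(-5990))))*(1/6550189) = (5648278/(-5990/1997))*(1/6550189) = (5648278*(-1997/5990))*(1/6550189) = -5639805583/2995*1/6550189 = -5639805583/19617816055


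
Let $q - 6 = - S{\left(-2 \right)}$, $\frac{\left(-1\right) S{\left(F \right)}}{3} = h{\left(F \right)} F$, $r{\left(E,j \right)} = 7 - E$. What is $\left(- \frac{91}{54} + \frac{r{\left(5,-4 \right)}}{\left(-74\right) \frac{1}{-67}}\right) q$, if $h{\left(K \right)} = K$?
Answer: $\frac{251}{111} \approx 2.2613$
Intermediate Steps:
$S{\left(F \right)} = - 3 F^{2}$ ($S{\left(F \right)} = - 3 F F = - 3 F^{2}$)
$q = 18$ ($q = 6 - - 3 \left(-2\right)^{2} = 6 - \left(-3\right) 4 = 6 - -12 = 6 + 12 = 18$)
$\left(- \frac{91}{54} + \frac{r{\left(5,-4 \right)}}{\left(-74\right) \frac{1}{-67}}\right) q = \left(- \frac{91}{54} + \frac{7 - 5}{\left(-74\right) \frac{1}{-67}}\right) 18 = \left(\left(-91\right) \frac{1}{54} + \frac{7 - 5}{\left(-74\right) \left(- \frac{1}{67}\right)}\right) 18 = \left(- \frac{91}{54} + \frac{2}{\frac{74}{67}}\right) 18 = \left(- \frac{91}{54} + 2 \cdot \frac{67}{74}\right) 18 = \left(- \frac{91}{54} + \frac{67}{37}\right) 18 = \frac{251}{1998} \cdot 18 = \frac{251}{111}$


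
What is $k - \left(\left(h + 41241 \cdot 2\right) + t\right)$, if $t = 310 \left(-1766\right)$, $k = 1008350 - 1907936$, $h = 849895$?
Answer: $-1284503$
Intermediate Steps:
$k = -899586$
$t = -547460$
$k - \left(\left(h + 41241 \cdot 2\right) + t\right) = -899586 - \left(\left(849895 + 41241 \cdot 2\right) - 547460\right) = -899586 - \left(\left(849895 + 82482\right) - 547460\right) = -899586 - \left(932377 - 547460\right) = -899586 - 384917 = -1284503$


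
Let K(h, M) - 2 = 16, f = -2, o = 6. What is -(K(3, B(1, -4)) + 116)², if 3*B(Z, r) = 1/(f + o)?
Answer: -17956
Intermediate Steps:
B(Z, r) = 1/12 (B(Z, r) = 1/(3*(-2 + 6)) = (⅓)/4 = (⅓)*(¼) = 1/12)
K(h, M) = 18 (K(h, M) = 2 + 16 = 18)
-(K(3, B(1, -4)) + 116)² = -(18 + 116)² = -1*134² = -1*17956 = -17956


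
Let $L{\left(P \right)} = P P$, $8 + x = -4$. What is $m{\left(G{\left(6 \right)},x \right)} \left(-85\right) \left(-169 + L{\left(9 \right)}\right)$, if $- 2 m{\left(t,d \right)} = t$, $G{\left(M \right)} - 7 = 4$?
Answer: $-41140$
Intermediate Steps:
$x = -12$ ($x = -8 - 4 = -12$)
$G{\left(M \right)} = 11$ ($G{\left(M \right)} = 7 + 4 = 11$)
$L{\left(P \right)} = P^{2}$
$m{\left(t,d \right)} = - \frac{t}{2}$
$m{\left(G{\left(6 \right)},x \right)} \left(-85\right) \left(-169 + L{\left(9 \right)}\right) = \left(- \frac{1}{2}\right) 11 \left(-85\right) \left(-169 + 9^{2}\right) = \left(- \frac{11}{2}\right) \left(-85\right) \left(-169 + 81\right) = \frac{935}{2} \left(-88\right) = -41140$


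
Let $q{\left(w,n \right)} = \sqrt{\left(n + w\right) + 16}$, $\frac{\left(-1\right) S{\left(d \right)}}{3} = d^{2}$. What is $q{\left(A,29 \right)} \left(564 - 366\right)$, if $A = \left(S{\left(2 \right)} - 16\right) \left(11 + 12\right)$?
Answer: $198 i \sqrt{599} \approx 4845.9 i$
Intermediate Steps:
$S{\left(d \right)} = - 3 d^{2}$
$A = -644$ ($A = \left(- 3 \cdot 2^{2} - 16\right) \left(11 + 12\right) = \left(\left(-3\right) 4 - 16\right) 23 = \left(-12 - 16\right) 23 = \left(-28\right) 23 = -644$)
$q{\left(w,n \right)} = \sqrt{16 + n + w}$
$q{\left(A,29 \right)} \left(564 - 366\right) = \sqrt{16 + 29 - 644} \left(564 - 366\right) = \sqrt{-599} \cdot 198 = i \sqrt{599} \cdot 198 = 198 i \sqrt{599}$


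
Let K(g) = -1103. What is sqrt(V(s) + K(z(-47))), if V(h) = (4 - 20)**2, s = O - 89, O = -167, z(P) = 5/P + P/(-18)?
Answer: 11*I*sqrt(7) ≈ 29.103*I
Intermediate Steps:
z(P) = 5/P - P/18 (z(P) = 5/P + P*(-1/18) = 5/P - P/18)
s = -256 (s = -167 - 89 = -256)
V(h) = 256 (V(h) = (-16)**2 = 256)
sqrt(V(s) + K(z(-47))) = sqrt(256 - 1103) = sqrt(-847) = 11*I*sqrt(7)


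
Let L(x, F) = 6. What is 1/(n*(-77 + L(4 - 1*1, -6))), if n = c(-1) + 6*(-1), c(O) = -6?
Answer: 1/852 ≈ 0.0011737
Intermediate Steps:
n = -12 (n = -6 + 6*(-1) = -6 - 6 = -12)
1/(n*(-77 + L(4 - 1*1, -6))) = 1/(-12*(-77 + 6)) = 1/(-12*(-71)) = 1/852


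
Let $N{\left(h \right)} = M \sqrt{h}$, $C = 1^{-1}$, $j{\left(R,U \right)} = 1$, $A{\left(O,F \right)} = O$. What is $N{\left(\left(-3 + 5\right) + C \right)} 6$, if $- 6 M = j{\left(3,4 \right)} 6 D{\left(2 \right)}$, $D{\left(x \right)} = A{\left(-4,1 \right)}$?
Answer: $24 \sqrt{3} \approx 41.569$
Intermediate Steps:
$D{\left(x \right)} = -4$
$M = 4$ ($M = - \frac{1 \cdot 6 \left(-4\right)}{6} = - \frac{6 \left(-4\right)}{6} = \left(- \frac{1}{6}\right) \left(-24\right) = 4$)
$C = 1$
$N{\left(h \right)} = 4 \sqrt{h}$
$N{\left(\left(-3 + 5\right) + C \right)} 6 = 4 \sqrt{\left(-3 + 5\right) + 1} \cdot 6 = 4 \sqrt{2 + 1} \cdot 6 = 4 \sqrt{3} \cdot 6 = 24 \sqrt{3}$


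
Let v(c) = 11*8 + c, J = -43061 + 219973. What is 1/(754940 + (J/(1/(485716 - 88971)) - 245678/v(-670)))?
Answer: 291/20425204679419 ≈ 1.4247e-11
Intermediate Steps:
J = 176912
v(c) = 88 + c
1/(754940 + (J/(1/(485716 - 88971)) - 245678/v(-670))) = 1/(754940 + (176912/(1/(485716 - 88971)) - 245678/(88 - 670))) = 1/(754940 + (176912/(1/396745) - 245678/(-582))) = 1/(754940 + (176912/(1/396745) - 245678*(-1/582))) = 1/(754940 + (176912*396745 + 122839/291)) = 1/(754940 + (70188951440 + 122839/291)) = 1/(754940 + 20424984991879/291) = 1/(20425204679419/291) = 291/20425204679419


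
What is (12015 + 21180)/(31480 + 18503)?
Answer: 11065/16661 ≈ 0.66413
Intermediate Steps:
(12015 + 21180)/(31480 + 18503) = 33195/49983 = 33195*(1/49983) = 11065/16661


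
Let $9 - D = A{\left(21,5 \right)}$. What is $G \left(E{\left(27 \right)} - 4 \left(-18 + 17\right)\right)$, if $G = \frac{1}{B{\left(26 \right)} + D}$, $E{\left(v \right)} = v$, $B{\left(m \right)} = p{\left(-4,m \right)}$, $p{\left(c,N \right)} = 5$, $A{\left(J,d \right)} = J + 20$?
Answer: $- \frac{31}{27} \approx -1.1481$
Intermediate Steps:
$A{\left(J,d \right)} = 20 + J$
$B{\left(m \right)} = 5$
$D = -32$ ($D = 9 - \left(20 + 21\right) = 9 - 41 = -32$)
$G = - \frac{1}{27}$ ($G = \frac{1}{5 - 32} = \frac{1}{-27} = - \frac{1}{27} \approx -0.037037$)
$G \left(E{\left(27 \right)} - 4 \left(-18 + 17\right)\right) = - \frac{27 - 4 \left(-18 + 17\right)}{27} = - \frac{27 - -4}{27} = - \frac{27 + 4}{27} = \left(- \frac{1}{27}\right) 31 = - \frac{31}{27}$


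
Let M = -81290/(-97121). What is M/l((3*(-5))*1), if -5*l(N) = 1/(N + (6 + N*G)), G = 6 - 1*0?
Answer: 40238550/97121 ≈ 414.31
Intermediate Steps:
G = 6 (G = 6 + 0 = 6)
l(N) = -1/(5*(6 + 7*N)) (l(N) = -1/(5*(N + (6 + N*6))) = -1/(5*(N + (6 + 6*N))) = -1/(5*(6 + 7*N)))
M = 81290/97121 (M = -81290*(-1/97121) = 81290/97121 ≈ 0.83700)
M/l((3*(-5))*1) = 81290/(97121*((-1/(30 + 35*((3*(-5))*1))))) = 81290/(97121*((-1/(30 + 35*(-15*1))))) = 81290/(97121*((-1/(30 + 35*(-15))))) = 81290/(97121*((-1/(30 - 525)))) = 81290/(97121*((-1/(-495)))) = 81290/(97121*((-1*(-1/495)))) = 81290/(97121*(1/495)) = (81290/97121)*495 = 40238550/97121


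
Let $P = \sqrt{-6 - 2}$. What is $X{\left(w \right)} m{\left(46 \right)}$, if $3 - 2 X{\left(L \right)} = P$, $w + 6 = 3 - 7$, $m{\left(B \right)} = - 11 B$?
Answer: $-759 + 506 i \sqrt{2} \approx -759.0 + 715.59 i$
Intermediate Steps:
$w = -10$ ($w = -6 + \left(3 - 7\right) = -6 - 4 = -10$)
$P = 2 i \sqrt{2}$ ($P = \sqrt{-8} = 2 i \sqrt{2} \approx 2.8284 i$)
$X{\left(L \right)} = \frac{3}{2} - i \sqrt{2}$ ($X{\left(L \right)} = \frac{3}{2} - \frac{2 i \sqrt{2}}{2} = \frac{3}{2} - i \sqrt{2}$)
$X{\left(w \right)} m{\left(46 \right)} = \left(\frac{3}{2} - i \sqrt{2}\right) \left(\left(-11\right) 46\right) = \left(\frac{3}{2} - i \sqrt{2}\right) \left(-506\right) = -759 + 506 i \sqrt{2}$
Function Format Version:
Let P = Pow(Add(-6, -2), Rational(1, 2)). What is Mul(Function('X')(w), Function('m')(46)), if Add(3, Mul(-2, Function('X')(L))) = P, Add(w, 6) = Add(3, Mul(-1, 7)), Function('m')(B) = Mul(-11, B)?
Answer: Add(-759, Mul(506, I, Pow(2, Rational(1, 2)))) ≈ Add(-759.00, Mul(715.59, I))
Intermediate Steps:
w = -10 (w = Add(-6, Add(3, Mul(-1, 7))) = Add(-6, Add(3, -7)) = Add(-6, -4) = -10)
P = Mul(2, I, Pow(2, Rational(1, 2))) (P = Pow(-8, Rational(1, 2)) = Mul(2, I, Pow(2, Rational(1, 2))) ≈ Mul(2.8284, I))
Function('X')(L) = Add(Rational(3, 2), Mul(-1, I, Pow(2, Rational(1, 2)))) (Function('X')(L) = Add(Rational(3, 2), Mul(Rational(-1, 2), Mul(2, I, Pow(2, Rational(1, 2))))) = Add(Rational(3, 2), Mul(-1, I, Pow(2, Rational(1, 2)))))
Mul(Function('X')(w), Function('m')(46)) = Mul(Add(Rational(3, 2), Mul(-1, I, Pow(2, Rational(1, 2)))), Mul(-11, 46)) = Mul(Add(Rational(3, 2), Mul(-1, I, Pow(2, Rational(1, 2)))), -506) = Add(-759, Mul(506, I, Pow(2, Rational(1, 2))))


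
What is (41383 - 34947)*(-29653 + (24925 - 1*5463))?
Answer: -65589276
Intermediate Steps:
(41383 - 34947)*(-29653 + (24925 - 1*5463)) = 6436*(-29653 + (24925 - 5463)) = 6436*(-29653 + 19462) = 6436*(-10191) = -65589276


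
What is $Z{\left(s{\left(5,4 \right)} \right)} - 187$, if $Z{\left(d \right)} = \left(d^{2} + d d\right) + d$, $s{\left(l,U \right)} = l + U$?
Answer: $-16$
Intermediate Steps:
$s{\left(l,U \right)} = U + l$
$Z{\left(d \right)} = d + 2 d^{2}$ ($Z{\left(d \right)} = \left(d^{2} + d^{2}\right) + d = 2 d^{2} + d = d + 2 d^{2}$)
$Z{\left(s{\left(5,4 \right)} \right)} - 187 = \left(4 + 5\right) \left(1 + 2 \left(4 + 5\right)\right) - 187 = 9 \left(1 + 2 \cdot 9\right) - 187 = 9 \left(1 + 18\right) - 187 = 9 \cdot 19 - 187 = 171 - 187 = -16$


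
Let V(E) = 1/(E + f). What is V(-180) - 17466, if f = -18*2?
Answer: -3772657/216 ≈ -17466.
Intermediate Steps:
f = -36
V(E) = 1/(-36 + E) (V(E) = 1/(E - 36) = 1/(-36 + E))
V(-180) - 17466 = 1/(-36 - 180) - 17466 = 1/(-216) - 17466 = -1/216 - 17466 = -3772657/216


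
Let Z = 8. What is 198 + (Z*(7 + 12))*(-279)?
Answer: -42210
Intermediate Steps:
198 + (Z*(7 + 12))*(-279) = 198 + (8*(7 + 12))*(-279) = 198 + (8*19)*(-279) = 198 + 152*(-279) = 198 - 42408 = -42210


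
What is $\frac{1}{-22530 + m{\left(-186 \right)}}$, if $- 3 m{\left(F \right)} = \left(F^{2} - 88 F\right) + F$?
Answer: $- \frac{1}{39456} \approx -2.5345 \cdot 10^{-5}$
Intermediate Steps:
$m{\left(F \right)} = 29 F - \frac{F^{2}}{3}$ ($m{\left(F \right)} = - \frac{\left(F^{2} - 88 F\right) + F}{3} = - \frac{F^{2} - 87 F}{3} = 29 F - \frac{F^{2}}{3}$)
$\frac{1}{-22530 + m{\left(-186 \right)}} = \frac{1}{-22530 + \frac{1}{3} \left(-186\right) \left(87 - -186\right)} = \frac{1}{-22530 + \frac{1}{3} \left(-186\right) \left(87 + 186\right)} = \frac{1}{-22530 + \frac{1}{3} \left(-186\right) 273} = \frac{1}{-22530 - 16926} = \frac{1}{-39456} = - \frac{1}{39456}$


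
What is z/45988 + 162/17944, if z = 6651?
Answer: 7924725/51575542 ≈ 0.15365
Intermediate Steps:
z/45988 + 162/17944 = 6651/45988 + 162/17944 = 6651*(1/45988) + 162*(1/17944) = 6651/45988 + 81/8972 = 7924725/51575542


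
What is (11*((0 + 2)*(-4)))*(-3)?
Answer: 264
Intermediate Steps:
(11*((0 + 2)*(-4)))*(-3) = (11*(2*(-4)))*(-3) = (11*(-8))*(-3) = -88*(-3) = 264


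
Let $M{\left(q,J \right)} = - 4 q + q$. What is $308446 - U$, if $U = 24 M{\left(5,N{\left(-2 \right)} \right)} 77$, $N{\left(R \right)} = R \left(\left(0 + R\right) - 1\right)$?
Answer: $336166$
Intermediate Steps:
$N{\left(R \right)} = R \left(-1 + R\right)$ ($N{\left(R \right)} = R \left(R - 1\right) = R \left(-1 + R\right)$)
$M{\left(q,J \right)} = - 3 q$
$U = -27720$ ($U = 24 \left(\left(-3\right) 5\right) 77 = 24 \left(-15\right) 77 = \left(-360\right) 77 = -27720$)
$308446 - U = 308446 - -27720 = 308446 + 27720 = 336166$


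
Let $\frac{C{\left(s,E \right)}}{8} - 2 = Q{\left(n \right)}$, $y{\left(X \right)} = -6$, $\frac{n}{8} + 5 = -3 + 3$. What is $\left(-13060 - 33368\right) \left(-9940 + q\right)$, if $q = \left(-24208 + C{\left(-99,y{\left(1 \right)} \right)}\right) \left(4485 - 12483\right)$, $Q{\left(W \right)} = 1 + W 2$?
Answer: $-9217462824336$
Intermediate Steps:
$n = -40$ ($n = -40 + 8 \left(-3 + 3\right) = -40 + 8 \cdot 0 = -40 + 0 = -40$)
$Q{\left(W \right)} = 1 + 2 W$
$C{\left(s,E \right)} = -616$ ($C{\left(s,E \right)} = 16 + 8 \left(1 + 2 \left(-40\right)\right) = 16 + 8 \left(1 - 80\right) = 16 + 8 \left(-79\right) = 16 - 632 = -616$)
$q = 198542352$ ($q = \left(-24208 - 616\right) \left(4485 - 12483\right) = \left(-24824\right) \left(-7998\right) = 198542352$)
$\left(-13060 - 33368\right) \left(-9940 + q\right) = \left(-13060 - 33368\right) \left(-9940 + 198542352\right) = \left(-46428\right) 198532412 = -9217462824336$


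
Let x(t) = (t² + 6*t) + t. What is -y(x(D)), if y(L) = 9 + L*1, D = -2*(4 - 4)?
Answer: -9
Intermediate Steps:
D = 0 (D = -2*0 = 0)
x(t) = t² + 7*t
y(L) = 9 + L
-y(x(D)) = -(9 + 0*(7 + 0)) = -(9 + 0*7) = -(9 + 0) = -1*9 = -9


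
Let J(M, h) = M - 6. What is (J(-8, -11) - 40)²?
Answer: 2916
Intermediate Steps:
J(M, h) = -6 + M
(J(-8, -11) - 40)² = ((-6 - 8) - 40)² = (-14 - 40)² = (-54)² = 2916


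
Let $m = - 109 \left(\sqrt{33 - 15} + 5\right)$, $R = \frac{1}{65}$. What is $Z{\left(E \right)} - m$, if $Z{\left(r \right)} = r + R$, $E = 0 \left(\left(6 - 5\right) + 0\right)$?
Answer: $\frac{35426}{65} + 327 \sqrt{2} \approx 1007.5$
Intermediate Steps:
$R = \frac{1}{65} \approx 0.015385$
$m = -545 - 327 \sqrt{2}$ ($m = - 109 \left(\sqrt{18} + 5\right) = - 109 \left(3 \sqrt{2} + 5\right) = - 109 \left(5 + 3 \sqrt{2}\right) = -545 - 327 \sqrt{2} \approx -1007.4$)
$E = 0$ ($E = 0 \left(1 + 0\right) = 0 \cdot 1 = 0$)
$Z{\left(r \right)} = \frac{1}{65} + r$ ($Z{\left(r \right)} = r + \frac{1}{65} = \frac{1}{65} + r$)
$Z{\left(E \right)} - m = \left(\frac{1}{65} + 0\right) - \left(-545 - 327 \sqrt{2}\right) = \frac{1}{65} + \left(545 + 327 \sqrt{2}\right) = \frac{35426}{65} + 327 \sqrt{2}$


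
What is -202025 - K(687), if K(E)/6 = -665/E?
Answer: -46262395/229 ≈ -2.0202e+5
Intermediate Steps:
K(E) = -3990/E (K(E) = 6*(-665/E) = -3990/E)
-202025 - K(687) = -202025 - (-3990)/687 = -202025 - 1*(-1330/229) = -202025 + 1330/229 = -46262395/229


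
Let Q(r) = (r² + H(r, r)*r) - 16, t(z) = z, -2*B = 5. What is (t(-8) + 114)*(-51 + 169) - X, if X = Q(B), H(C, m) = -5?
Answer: 50021/4 ≈ 12505.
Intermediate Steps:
B = -5/2 (B = -½*5 = -5/2 ≈ -2.5000)
Q(r) = -16 + r² - 5*r (Q(r) = (r² - 5*r) - 16 = -16 + r² - 5*r)
X = 11/4 (X = -16 + (-5/2)² - 5*(-5/2) = -16 + 25/4 + 25/2 = 11/4 ≈ 2.7500)
(t(-8) + 114)*(-51 + 169) - X = (-8 + 114)*(-51 + 169) - 1*11/4 = 106*118 - 11/4 = 12508 - 11/4 = 50021/4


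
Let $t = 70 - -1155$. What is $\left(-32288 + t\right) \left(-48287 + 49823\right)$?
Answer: $-47712768$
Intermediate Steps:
$t = 1225$ ($t = 70 + 1155 = 1225$)
$\left(-32288 + t\right) \left(-48287 + 49823\right) = \left(-32288 + 1225\right) \left(-48287 + 49823\right) = \left(-31063\right) 1536 = -47712768$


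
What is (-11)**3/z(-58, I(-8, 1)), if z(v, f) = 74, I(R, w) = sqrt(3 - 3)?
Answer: -1331/74 ≈ -17.986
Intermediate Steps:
I(R, w) = 0 (I(R, w) = sqrt(0) = 0)
(-11)**3/z(-58, I(-8, 1)) = (-11)**3/74 = -1331*1/74 = -1331/74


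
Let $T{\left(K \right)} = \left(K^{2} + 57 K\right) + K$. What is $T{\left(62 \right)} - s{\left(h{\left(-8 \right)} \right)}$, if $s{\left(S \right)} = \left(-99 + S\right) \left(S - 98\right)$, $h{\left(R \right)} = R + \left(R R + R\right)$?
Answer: $4890$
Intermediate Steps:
$h{\left(R \right)} = R^{2} + 2 R$ ($h{\left(R \right)} = R + \left(R^{2} + R\right) = R + \left(R + R^{2}\right) = R^{2} + 2 R$)
$T{\left(K \right)} = K^{2} + 58 K$
$s{\left(S \right)} = \left(-99 + S\right) \left(-98 + S\right)$
$T{\left(62 \right)} - s{\left(h{\left(-8 \right)} \right)} = 62 \left(58 + 62\right) - \left(9702 + \left(- 8 \left(2 - 8\right)\right)^{2} - 197 \left(- 8 \left(2 - 8\right)\right)\right) = 62 \cdot 120 - \left(9702 + \left(\left(-8\right) \left(-6\right)\right)^{2} - 197 \left(\left(-8\right) \left(-6\right)\right)\right) = 7440 - \left(9702 + 48^{2} - 9456\right) = 7440 - \left(9702 + 2304 - 9456\right) = 7440 - 2550 = 4890$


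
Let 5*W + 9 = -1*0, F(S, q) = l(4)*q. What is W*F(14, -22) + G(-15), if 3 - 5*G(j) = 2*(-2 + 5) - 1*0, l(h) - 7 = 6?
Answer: 2571/5 ≈ 514.20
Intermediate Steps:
l(h) = 13 (l(h) = 7 + 6 = 13)
F(S, q) = 13*q
G(j) = -⅗ (G(j) = ⅗ - (2*(-2 + 5) - 1*0)/5 = ⅗ - (2*3 + 0)/5 = ⅗ - (6 + 0)/5 = ⅗ - ⅕*6 = ⅗ - 6/5 = -⅗)
W = -9/5 (W = -9/5 + (-1*0)/5 = -9/5 + (⅕)*0 = -9/5 + 0 = -9/5 ≈ -1.8000)
W*F(14, -22) + G(-15) = -117*(-22)/5 - ⅗ = -9/5*(-286) - ⅗ = 2574/5 - ⅗ = 2571/5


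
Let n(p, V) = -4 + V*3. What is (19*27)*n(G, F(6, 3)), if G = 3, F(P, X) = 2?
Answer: 1026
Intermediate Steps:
n(p, V) = -4 + 3*V
(19*27)*n(G, F(6, 3)) = (19*27)*(-4 + 3*2) = 513*(-4 + 6) = 513*2 = 1026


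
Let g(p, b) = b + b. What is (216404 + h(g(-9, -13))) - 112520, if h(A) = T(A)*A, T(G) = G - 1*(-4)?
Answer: 104456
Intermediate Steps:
T(G) = 4 + G (T(G) = G + 4 = 4 + G)
g(p, b) = 2*b
h(A) = A*(4 + A) (h(A) = (4 + A)*A = A*(4 + A))
(216404 + h(g(-9, -13))) - 112520 = (216404 + (2*(-13))*(4 + 2*(-13))) - 112520 = (216404 - 26*(4 - 26)) - 112520 = (216404 - 26*(-22)) - 112520 = (216404 + 572) - 112520 = 216976 - 112520 = 104456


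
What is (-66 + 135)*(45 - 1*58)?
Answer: -897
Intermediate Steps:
(-66 + 135)*(45 - 1*58) = 69*(45 - 58) = 69*(-13) = -897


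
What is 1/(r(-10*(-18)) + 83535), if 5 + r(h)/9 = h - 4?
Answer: 1/85074 ≈ 1.1754e-5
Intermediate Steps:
r(h) = -81 + 9*h (r(h) = -45 + 9*(h - 4) = -45 + 9*(-4 + h) = -45 + (-36 + 9*h) = -81 + 9*h)
1/(r(-10*(-18)) + 83535) = 1/((-81 + 9*(-10*(-18))) + 83535) = 1/((-81 + 9*180) + 83535) = 1/((-81 + 1620) + 83535) = 1/(1539 + 83535) = 1/85074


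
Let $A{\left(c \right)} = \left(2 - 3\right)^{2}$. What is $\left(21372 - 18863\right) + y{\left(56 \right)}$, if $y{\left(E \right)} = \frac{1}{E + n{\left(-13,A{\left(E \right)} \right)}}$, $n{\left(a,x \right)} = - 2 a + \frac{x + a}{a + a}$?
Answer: $\frac{2689661}{1072} \approx 2509.0$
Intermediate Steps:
$A{\left(c \right)} = 1$ ($A{\left(c \right)} = \left(-1\right)^{2} = 1$)
$n{\left(a,x \right)} = - 2 a + \frac{a + x}{2 a}$
$y{\left(E \right)} = \frac{1}{\frac{344}{13} + E}$ ($y{\left(E \right)} = \frac{1}{E + \frac{1 - - 13 \left(-1 + 4 \left(-13\right)\right)}{2 \left(-13\right)}} = \frac{1}{E + \frac{1}{2} \left(- \frac{1}{13}\right) \left(1 - - 13 \left(-1 - 52\right)\right)} = \frac{1}{E + \frac{1}{2} \left(- \frac{1}{13}\right) \left(1 - \left(-13\right) \left(-53\right)\right)} = \frac{1}{E + \frac{1}{2} \left(- \frac{1}{13}\right) \left(1 - 689\right)} = \frac{1}{E + \frac{1}{2} \left(- \frac{1}{13}\right) \left(-688\right)} = \frac{1}{E + \frac{344}{13}} = \frac{1}{\frac{344}{13} + E}$)
$\left(21372 - 18863\right) + y{\left(56 \right)} = \left(21372 - 18863\right) + \frac{13}{344 + 13 \cdot 56} = 2509 + \frac{13}{344 + 728} = 2509 + \frac{13}{1072} = \frac{2689661}{1072}$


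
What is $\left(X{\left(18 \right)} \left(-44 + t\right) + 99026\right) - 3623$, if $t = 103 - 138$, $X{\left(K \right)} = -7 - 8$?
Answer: $96588$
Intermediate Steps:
$X{\left(K \right)} = -15$ ($X{\left(K \right)} = -7 - 8 = -15$)
$t = -35$ ($t = 103 - 138 = -35$)
$\left(X{\left(18 \right)} \left(-44 + t\right) + 99026\right) - 3623 = \left(- 15 \left(-44 - 35\right) + 99026\right) - 3623 = \left(\left(-15\right) \left(-79\right) + 99026\right) - 3623 = \left(1185 + 99026\right) - 3623 = 100211 - 3623 = 96588$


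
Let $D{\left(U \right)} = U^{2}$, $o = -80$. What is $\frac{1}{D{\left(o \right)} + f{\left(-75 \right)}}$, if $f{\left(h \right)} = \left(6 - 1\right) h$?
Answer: $\frac{1}{6025} \approx 0.00016598$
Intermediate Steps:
$f{\left(h \right)} = 5 h$
$\frac{1}{D{\left(o \right)} + f{\left(-75 \right)}} = \frac{1}{\left(-80\right)^{2} + 5 \left(-75\right)} = \frac{1}{6400 - 375} = \frac{1}{6025}$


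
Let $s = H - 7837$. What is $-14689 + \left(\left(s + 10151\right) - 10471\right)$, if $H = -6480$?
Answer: $-29326$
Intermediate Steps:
$s = -14317$ ($s = -6480 - 7837 = -14317$)
$-14689 + \left(\left(s + 10151\right) - 10471\right) = -14689 + \left(\left(-14317 + 10151\right) - 10471\right) = -14689 - 14637 = -29326$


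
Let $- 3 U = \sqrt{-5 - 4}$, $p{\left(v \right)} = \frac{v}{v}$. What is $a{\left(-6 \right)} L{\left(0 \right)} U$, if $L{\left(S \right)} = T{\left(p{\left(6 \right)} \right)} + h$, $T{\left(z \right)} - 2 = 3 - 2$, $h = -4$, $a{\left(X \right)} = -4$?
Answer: $- 4 i \approx - 4.0 i$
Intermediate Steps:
$p{\left(v \right)} = 1$
$T{\left(z \right)} = 3$ ($T{\left(z \right)} = 2 + \left(3 - 2\right) = 2 + 1 = 3$)
$L{\left(S \right)} = -1$ ($L{\left(S \right)} = 3 - 4 = -1$)
$U = - i$ ($U = - \frac{\sqrt{-5 - 4}}{3} = - \frac{\sqrt{-9}}{3} = - \frac{3 i}{3} = - i \approx - 1.0 i$)
$a{\left(-6 \right)} L{\left(0 \right)} U = \left(-4\right) \left(-1\right) \left(- i\right) = 4 \left(- i\right) = - 4 i$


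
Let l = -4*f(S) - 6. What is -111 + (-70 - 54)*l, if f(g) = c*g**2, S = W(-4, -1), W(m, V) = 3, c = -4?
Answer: -17223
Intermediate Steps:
S = 3
f(g) = -4*g**2
l = 138 (l = -(-16)*3**2 - 6 = -(-16)*9 - 6 = -4*(-36) - 6 = 144 - 6 = 138)
-111 + (-70 - 54)*l = -111 + (-70 - 54)*138 = -111 - 124*138 = -111 - 17112 = -17223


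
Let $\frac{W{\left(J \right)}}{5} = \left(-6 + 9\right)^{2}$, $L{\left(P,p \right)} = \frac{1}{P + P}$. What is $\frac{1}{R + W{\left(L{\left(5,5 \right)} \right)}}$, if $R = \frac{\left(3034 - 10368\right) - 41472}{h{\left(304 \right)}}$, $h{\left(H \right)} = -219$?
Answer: $\frac{219}{58661} \approx 0.0037333$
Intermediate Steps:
$L{\left(P,p \right)} = \frac{1}{2 P}$
$R = \frac{48806}{219}$ ($R = \frac{\left(3034 - 10368\right) - 41472}{-219} = \left(-7334 - 41472\right) \left(- \frac{1}{219}\right) = \left(-48806\right) \left(- \frac{1}{219}\right) = \frac{48806}{219} \approx 222.86$)
$W{\left(J \right)} = 45$ ($W{\left(J \right)} = 5 \left(-6 + 9\right)^{2} = 5 \cdot 3^{2} = 5 \cdot 9 = 45$)
$\frac{1}{R + W{\left(L{\left(5,5 \right)} \right)}} = \frac{1}{\frac{48806}{219} + 45} = \frac{1}{\frac{58661}{219}} = \frac{219}{58661}$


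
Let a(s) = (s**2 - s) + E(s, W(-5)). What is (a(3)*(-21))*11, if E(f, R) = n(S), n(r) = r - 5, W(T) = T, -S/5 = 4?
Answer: 4389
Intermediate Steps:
S = -20 (S = -5*4 = -20)
n(r) = -5 + r
E(f, R) = -25 (E(f, R) = -5 - 20 = -25)
a(s) = -25 + s**2 - s (a(s) = (s**2 - s) - 25 = -25 + s**2 - s)
(a(3)*(-21))*11 = ((-25 + 3**2 - 1*3)*(-21))*11 = ((-25 + 9 - 3)*(-21))*11 = -19*(-21)*11 = 399*11 = 4389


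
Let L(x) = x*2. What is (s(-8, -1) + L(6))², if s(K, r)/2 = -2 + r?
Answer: 36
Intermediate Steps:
s(K, r) = -4 + 2*r (s(K, r) = 2*(-2 + r) = -4 + 2*r)
L(x) = 2*x
(s(-8, -1) + L(6))² = ((-4 + 2*(-1)) + 2*6)² = ((-4 - 2) + 12)² = (-6 + 12)² = 6² = 36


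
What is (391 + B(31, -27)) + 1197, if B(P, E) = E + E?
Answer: 1534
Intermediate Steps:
B(P, E) = 2*E
(391 + B(31, -27)) + 1197 = (391 + 2*(-27)) + 1197 = (391 - 54) + 1197 = 337 + 1197 = 1534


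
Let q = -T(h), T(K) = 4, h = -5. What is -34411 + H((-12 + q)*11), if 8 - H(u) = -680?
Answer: -33723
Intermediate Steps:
q = -4 (q = -1*4 = -4)
H(u) = 688 (H(u) = 8 - 1*(-680) = 8 + 680 = 688)
-34411 + H((-12 + q)*11) = -34411 + 688 = -33723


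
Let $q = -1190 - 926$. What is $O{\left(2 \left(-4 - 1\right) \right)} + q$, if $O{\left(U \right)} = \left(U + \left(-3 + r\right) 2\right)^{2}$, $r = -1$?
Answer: $-1792$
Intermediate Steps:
$O{\left(U \right)} = \left(-8 + U\right)^{2}$ ($O{\left(U \right)} = \left(U + \left(-3 - 1\right) 2\right)^{2} = \left(U - 8\right)^{2} = \left(-8 + U\right)^{2}$)
$q = -2116$
$O{\left(2 \left(-4 - 1\right) \right)} + q = \left(-8 + 2 \left(-4 - 1\right)\right)^{2} - 2116 = \left(-8 + 2 \left(-5\right)\right)^{2} - 2116 = \left(-8 - 10\right)^{2} - 2116 = \left(-18\right)^{2} - 2116 = 324 - 2116 = -1792$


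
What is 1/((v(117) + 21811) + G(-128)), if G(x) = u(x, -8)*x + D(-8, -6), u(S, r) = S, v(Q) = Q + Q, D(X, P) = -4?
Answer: 1/38425 ≈ 2.6025e-5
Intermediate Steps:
v(Q) = 2*Q
G(x) = -4 + x² (G(x) = x*x - 4 = x² - 4 = -4 + x²)
1/((v(117) + 21811) + G(-128)) = 1/((2*117 + 21811) + (-4 + (-128)²)) = 1/((234 + 21811) + (-4 + 16384)) = 1/(22045 + 16380) = 1/38425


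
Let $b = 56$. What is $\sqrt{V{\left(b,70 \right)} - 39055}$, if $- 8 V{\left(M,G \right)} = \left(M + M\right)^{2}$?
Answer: $i \sqrt{40623} \approx 201.55 i$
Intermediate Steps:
$V{\left(M,G \right)} = - \frac{M^{2}}{2}$ ($V{\left(M,G \right)} = - \frac{\left(M + M\right)^{2}}{8} = - \frac{\left(2 M\right)^{2}}{8} = - \frac{4 M^{2}}{8} = - \frac{M^{2}}{2}$)
$\sqrt{V{\left(b,70 \right)} - 39055} = \sqrt{- \frac{56^{2}}{2} - 39055} = \sqrt{\left(- \frac{1}{2}\right) 3136 - 39055} = \sqrt{-1568 - 39055} = \sqrt{-40623} = i \sqrt{40623}$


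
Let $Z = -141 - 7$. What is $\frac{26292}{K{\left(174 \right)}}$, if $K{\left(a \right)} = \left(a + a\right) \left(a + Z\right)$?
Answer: $\frac{2191}{754} \approx 2.9058$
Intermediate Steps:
$Z = -148$
$K{\left(a \right)} = 2 a \left(-148 + a\right)$ ($K{\left(a \right)} = \left(a + a\right) \left(a - 148\right) = 2 a \left(-148 + a\right)$)
$\frac{26292}{K{\left(174 \right)}} = \frac{26292}{2 \cdot 174 \left(-148 + 174\right)} = \frac{26292}{2 \cdot 174 \cdot 26} = \frac{26292}{9048} = 26292 \cdot \frac{1}{9048} = \frac{2191}{754}$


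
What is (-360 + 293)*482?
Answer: -32294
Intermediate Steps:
(-360 + 293)*482 = -67*482 = -32294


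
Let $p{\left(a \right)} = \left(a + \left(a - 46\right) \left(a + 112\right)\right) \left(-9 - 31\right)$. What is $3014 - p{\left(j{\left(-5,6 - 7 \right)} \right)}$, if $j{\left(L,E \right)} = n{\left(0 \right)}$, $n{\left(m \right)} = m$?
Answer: $-203066$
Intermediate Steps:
$j{\left(L,E \right)} = 0$
$p{\left(a \right)} = - 40 a - 40 \left(-46 + a\right) \left(112 + a\right)$ ($p{\left(a \right)} = \left(a + \left(-46 + a\right) \left(112 + a\right)\right) \left(-40\right) = - 40 a - 40 \left(-46 + a\right) \left(112 + a\right)$)
$3014 - p{\left(j{\left(-5,6 - 7 \right)} \right)} = 3014 - \left(206080 - 0 - 40 \cdot 0^{2}\right) = 3014 - \left(206080 + 0 - 0\right) = 3014 - \left(206080 + 0 + 0\right) = 3014 - 206080 = -203066$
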